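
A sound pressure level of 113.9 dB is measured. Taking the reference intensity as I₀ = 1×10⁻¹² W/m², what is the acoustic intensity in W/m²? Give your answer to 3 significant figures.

0.245 W/m²

L = 10·log₁₀(I/I₀) ⇒ I = I₀·10^(L/10) = 10⁻¹² × 10^11.39.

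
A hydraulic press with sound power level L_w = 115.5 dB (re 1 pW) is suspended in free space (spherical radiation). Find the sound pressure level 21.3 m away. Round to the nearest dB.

78 dB

The power spreads over a sphere of area 4π·r², so L_p = L_w − 10·log₁₀(4π·r²).
4π·r² = 5701 m², 10·log₁₀ of that is 37.560 dB.
L_p = 115.5 − 37.560 = 77.94 dB.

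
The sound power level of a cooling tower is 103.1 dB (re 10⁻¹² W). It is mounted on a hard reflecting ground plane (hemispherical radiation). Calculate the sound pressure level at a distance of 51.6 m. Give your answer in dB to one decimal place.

Free-field hemispherical radiation: L_p = L_w − 10·log₁₀(2π·r²), r = 51.6 m.
2π·r² = 1.673e+04 m², 10·log₁₀ of that is 42.235 dB.
L_p = 103.1 − 42.235 = 60.87 dB.

60.9 dB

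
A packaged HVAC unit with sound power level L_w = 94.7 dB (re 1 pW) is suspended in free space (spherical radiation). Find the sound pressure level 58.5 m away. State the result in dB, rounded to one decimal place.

48.4 dB

Free-field spherical radiation: L_p = L_w − 10·log₁₀(4π·r²), r = 58.5 m.
4π·r² = 4.301e+04 m², 10·log₁₀ of that is 46.335 dB.
L_p = 94.7 − 46.335 = 48.36 dB.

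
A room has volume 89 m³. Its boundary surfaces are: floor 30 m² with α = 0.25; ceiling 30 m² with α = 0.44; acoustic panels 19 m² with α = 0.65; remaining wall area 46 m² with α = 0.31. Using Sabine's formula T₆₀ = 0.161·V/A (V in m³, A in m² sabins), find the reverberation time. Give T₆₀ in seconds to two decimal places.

Total absorption A = 30·0.25 + 30·0.44 + 19·0.65 + 46·0.31 = 47.31 m² sabins.
T₆₀ = 0.161 × 89 / 47.31 = 0.303 s.

0.30 s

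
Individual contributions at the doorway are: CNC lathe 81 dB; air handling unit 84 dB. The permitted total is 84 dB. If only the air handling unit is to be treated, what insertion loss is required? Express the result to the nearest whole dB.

Fixed contribution from the other source: Σ 10^(L/10) = 10^(81/10) = 1.259e+08 (81.00 dB).
To meet 84 dB overall, the treated air handling unit may contribute at most 10^(84/10) − 1.259e+08 = 1.253e+08, i.e. 80.98 dB.
Required insertion loss = 84 − 80.98 = 3.02 dB.

3 dB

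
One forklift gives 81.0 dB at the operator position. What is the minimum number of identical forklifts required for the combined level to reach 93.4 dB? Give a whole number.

N identical sources give L₁ + 10·log₁₀ N, so require 10·log₁₀ N ≥ 93.4 − 81.0 = 12.4 dB.
N ≥ 10^(12.4/10) = 17.378, so N = 18.

18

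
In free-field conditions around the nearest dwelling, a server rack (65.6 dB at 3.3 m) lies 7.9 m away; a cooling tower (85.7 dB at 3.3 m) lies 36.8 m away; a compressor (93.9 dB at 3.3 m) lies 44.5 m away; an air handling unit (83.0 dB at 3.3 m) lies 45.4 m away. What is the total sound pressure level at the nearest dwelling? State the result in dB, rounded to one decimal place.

72.6 dB

Apply inverse-square spreading to bring every level to the receiver, then sum 10^(L/10).
server rack: 65.6 − 20·log₁₀(7.9/3.3) = 65.6 − 7.58 = 58.02 dB.
cooling tower: 85.7 − 20·log₁₀(36.8/3.3) = 85.7 − 20.95 = 64.75 dB.
compressor: 93.9 − 20·log₁₀(44.5/3.3) = 93.9 − 22.60 = 71.30 dB.
air handling unit: 83.0 − 20·log₁₀(45.4/3.3) = 83.0 − 22.77 = 60.23 dB.
Σ 10^(L/10) = 1.817e+07 → L_total = 10·log₁₀(1.817e+07) = 72.59 dB.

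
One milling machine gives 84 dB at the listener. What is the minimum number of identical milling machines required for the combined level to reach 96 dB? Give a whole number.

16

The shortfall is 96 − 84 = 12.0 dB, and N units add 10·log₁₀ N, so need 10·log₁₀ N ≥ 12.0.
N ≥ 10^(12.0/10) = 15.849, so N = 16.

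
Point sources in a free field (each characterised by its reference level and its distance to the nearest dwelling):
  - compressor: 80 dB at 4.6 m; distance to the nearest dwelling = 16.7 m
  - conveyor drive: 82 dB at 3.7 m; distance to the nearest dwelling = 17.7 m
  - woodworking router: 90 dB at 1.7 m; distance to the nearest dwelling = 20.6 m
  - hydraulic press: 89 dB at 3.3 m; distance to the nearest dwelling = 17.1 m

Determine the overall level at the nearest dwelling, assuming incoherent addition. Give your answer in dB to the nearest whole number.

77 dB

Apply inverse-square spreading to bring every level to the receiver, then sum 10^(L/10).
compressor: 80 − 20·log₁₀(16.7/4.6) = 80 − 11.20 = 68.80 dB.
conveyor drive: 82 − 20·log₁₀(17.7/3.7) = 82 − 13.60 = 68.40 dB.
woodworking router: 90 − 20·log₁₀(20.6/1.7) = 90 − 21.67 = 68.33 dB.
hydraulic press: 89 − 20·log₁₀(17.1/3.3) = 89 − 14.29 = 74.71 dB.
Σ 10^(L/10) = 5.091e+07 → L_total = 10·log₁₀(5.091e+07) = 77.07 dB.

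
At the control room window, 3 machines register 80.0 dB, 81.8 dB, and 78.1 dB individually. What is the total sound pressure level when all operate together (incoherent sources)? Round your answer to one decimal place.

Incoherent sources combine by intensity addition: L_total = 10·log₁₀(Σ 10^(L_i/10)).
Σ 10^(L/10) = 10^(80.0/10) + 10^(81.8/10) + 10^(78.1/10) = 3.159e+08.
L_total = 10·log₁₀(3.159e+08) = 85.00 dB.

85.0 dB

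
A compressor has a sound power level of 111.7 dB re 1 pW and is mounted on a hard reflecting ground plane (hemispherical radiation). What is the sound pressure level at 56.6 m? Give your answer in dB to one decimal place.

L_p = L_w − 10·log₁₀(2π·r²) with r = 56.6 m.
2π·r² = 2.013e+04 m², 10·log₁₀ of that is 43.038 dB.
L_p = 111.7 − 43.038 = 68.66 dB.

68.7 dB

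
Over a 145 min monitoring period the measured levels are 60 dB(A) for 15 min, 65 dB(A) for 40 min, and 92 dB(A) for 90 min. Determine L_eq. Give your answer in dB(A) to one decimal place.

89.9 dB(A)

L_eq = 10·log₁₀[(1/T)·Σ tᵢ·10^(Lᵢ/10)] with T = 145 min.
Σ tᵢ·10^(Lᵢ/10) = 15·10^(60/10) + 40·10^(65/10) + 90·10^(92/10) = 1.428e+11.
L_eq = 10·log₁₀(1.428e+11/145) = 89.93 dB(A).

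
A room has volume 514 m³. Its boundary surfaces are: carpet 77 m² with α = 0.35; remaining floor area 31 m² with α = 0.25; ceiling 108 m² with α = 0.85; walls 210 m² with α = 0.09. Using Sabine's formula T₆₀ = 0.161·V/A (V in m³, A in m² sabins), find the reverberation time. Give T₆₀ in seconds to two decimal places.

0.57 s

Summing Sᵢαᵢ: 77·0.35 + 31·0.25 + 108·0.85 + 210·0.09 = 145.40 m².
T₆₀ = 0.161 × 514 / 145.40 = 0.569 s.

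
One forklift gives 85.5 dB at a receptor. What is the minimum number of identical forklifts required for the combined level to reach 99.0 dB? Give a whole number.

Need L₁ + 10·log₁₀ N ≥ 99.0, i.e. log₁₀ N ≥ 1.35.
N ≥ 10^(13.5/10) = 22.387, so N = 23.

23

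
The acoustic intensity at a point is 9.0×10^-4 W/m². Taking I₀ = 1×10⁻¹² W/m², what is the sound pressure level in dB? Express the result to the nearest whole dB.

I/I₀ = 9.0×10^-4/10⁻¹² = 9.0×10^8, and L = 10·log₁₀(I/I₀).
L = 10·(0.9542 + 8) = 89.54 dB.

90 dB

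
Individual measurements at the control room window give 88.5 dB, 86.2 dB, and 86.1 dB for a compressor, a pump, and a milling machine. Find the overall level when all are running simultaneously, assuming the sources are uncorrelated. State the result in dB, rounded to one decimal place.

91.9 dB

Incoherent sources combine by intensity addition: L_total = 10·log₁₀(Σ 10^(L_i/10)).
Σ 10^(L/10) = 10^(88.5/10) + 10^(86.2/10) + 10^(86.1/10) = 1.532e+09.
L_total = 10·log₁₀(1.532e+09) = 91.85 dB.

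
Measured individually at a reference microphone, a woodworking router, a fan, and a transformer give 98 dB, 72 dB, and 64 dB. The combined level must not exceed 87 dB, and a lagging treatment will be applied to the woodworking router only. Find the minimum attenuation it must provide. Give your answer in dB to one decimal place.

Everything except the woodworking router sums to 10^(72/10) + 10^(64/10) = 1.836e+07 in linear terms, 72.64 dB.
To meet 87 dB overall, the treated woodworking router may contribute at most 10^(87/10) − 1.836e+07 = 4.828e+08, i.e. 86.84 dB.
So the woodworking router must be reduced from 98 to 86.84 dB: IL = 11.16 dB.

11.2 dB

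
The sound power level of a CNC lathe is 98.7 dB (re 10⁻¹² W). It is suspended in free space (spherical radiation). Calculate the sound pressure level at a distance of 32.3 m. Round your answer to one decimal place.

57.5 dB

The power spreads over a sphere of area 4π·r², so L_p = L_w − 10·log₁₀(4π·r²).
4π·r² = 1.311e+04 m², 10·log₁₀ of that is 41.176 dB.
L_p = 98.7 − 41.176 = 57.52 dB.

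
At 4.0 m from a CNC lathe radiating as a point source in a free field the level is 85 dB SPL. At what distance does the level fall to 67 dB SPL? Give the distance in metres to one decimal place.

31.8 m

The 18.0 dB drop corresponds to a distance ratio of 10^(18.0/20) for a point source.
r₂ = 4.0·10^((85−67)/20) = 4.0·10^(18.0/20) = 31.77 m.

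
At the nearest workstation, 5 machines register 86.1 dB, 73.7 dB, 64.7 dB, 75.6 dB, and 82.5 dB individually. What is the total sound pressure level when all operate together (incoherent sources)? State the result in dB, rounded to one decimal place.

88.1 dB

For uncorrelated sources the intensities add, so convert each level to linear form, sum, and take 10·log₁₀ of the total.
Σ 10^(L/10) = 10^(86.1/10) + 10^(73.7/10) + 10^(64.7/10) + 10^(75.6/10) + 10^(82.5/10) = 6.479e+08.
L_total = 10·log₁₀(6.479e+08) = 88.12 dB.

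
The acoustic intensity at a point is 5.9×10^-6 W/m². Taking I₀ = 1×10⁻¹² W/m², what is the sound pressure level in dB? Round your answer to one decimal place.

L = 10·log₁₀(I/I₀) = 10·log₁₀(5.9×10^-6/10⁻¹²) = 10·log₁₀(5.9×10^6).
L = 10·(0.7709 + 6) = 67.71 dB.

67.7 dB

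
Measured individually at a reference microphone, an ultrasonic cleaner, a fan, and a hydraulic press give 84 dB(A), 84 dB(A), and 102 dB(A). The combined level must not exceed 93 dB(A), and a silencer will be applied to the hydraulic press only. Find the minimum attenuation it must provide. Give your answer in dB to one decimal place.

10.3 dB

Fixed contribution from the other sources: Σ 10^(L/10) = 10^(84/10) + 10^(84/10) = 5.024e+08 (87.01 dB(A)).
To meet 93 dB(A) overall, the treated hydraulic press may contribute at most 10^(93/10) − 5.024e+08 = 1.493e+09, i.e. 91.74 dB(A).
So the hydraulic press must be reduced from 102 to 91.74 dB(A): IL = 10.26 dB.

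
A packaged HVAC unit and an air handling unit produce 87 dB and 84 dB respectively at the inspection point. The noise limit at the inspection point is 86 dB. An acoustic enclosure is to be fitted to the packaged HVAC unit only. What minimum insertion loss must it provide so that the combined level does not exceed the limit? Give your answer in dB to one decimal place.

5.3 dB

Fixed contribution from the other source: Σ 10^(L/10) = 10^(84/10) = 2.512e+08 (84.00 dB).
The limit corresponds to 10^(86/10) = 3.981e+08; subtracting the fixed part leaves 1.469e+08 for the packaged HVAC unit, i.e. 81.67 dB.
Required insertion loss = 87 − 81.67 = 5.33 dB.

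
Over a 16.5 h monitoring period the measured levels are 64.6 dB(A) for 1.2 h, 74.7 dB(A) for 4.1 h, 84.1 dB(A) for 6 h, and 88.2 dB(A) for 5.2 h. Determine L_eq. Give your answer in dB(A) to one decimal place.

L_eq = 10·log₁₀[(1/T)·Σ tᵢ·10^(Lᵢ/10)] with T = 16.5 h.
Σ tᵢ·10^(Lᵢ/10) = 1.2·10^(64.6/10) + 4.1·10^(74.7/10) + 6·10^(84.1/10) + 5.2·10^(88.2/10) = 5.102e+09.
L_eq = 10·log₁₀(5.102e+09/16.5) = 84.90 dB(A).

84.9 dB(A)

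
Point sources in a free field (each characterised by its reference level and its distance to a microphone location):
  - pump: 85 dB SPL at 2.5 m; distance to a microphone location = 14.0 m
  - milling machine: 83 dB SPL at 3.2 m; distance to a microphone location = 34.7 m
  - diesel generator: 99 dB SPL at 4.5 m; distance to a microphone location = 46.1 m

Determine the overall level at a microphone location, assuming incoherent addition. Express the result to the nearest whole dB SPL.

First find each source's level at the receiver (point-source: −20·log₁₀(r/r_ref)), then combine on an intensity basis.
pump: 85 − 20·log₁₀(14.0/2.5) = 85 − 14.96 = 70.04 dB SPL.
milling machine: 83 − 20·log₁₀(34.7/3.2) = 83 − 20.70 = 62.30 dB SPL.
diesel generator: 99 − 20·log₁₀(46.1/4.5) = 99 − 20.21 = 78.79 dB SPL.
Σ 10^(L/10) = 8.747e+07 → L_total = 10·log₁₀(8.747e+07) = 79.42 dB SPL.

79 dB SPL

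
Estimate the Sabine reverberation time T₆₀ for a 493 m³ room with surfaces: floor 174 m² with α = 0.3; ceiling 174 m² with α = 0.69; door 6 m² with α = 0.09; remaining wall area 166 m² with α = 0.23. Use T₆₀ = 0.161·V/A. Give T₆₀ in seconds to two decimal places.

Total absorption A = 174·0.3 + 174·0.69 + 6·0.09 + 166·0.23 = 210.98 m² sabins.
T₆₀ = 0.161·V/A = 0.161·493/210.98 = 0.376 s.

0.38 s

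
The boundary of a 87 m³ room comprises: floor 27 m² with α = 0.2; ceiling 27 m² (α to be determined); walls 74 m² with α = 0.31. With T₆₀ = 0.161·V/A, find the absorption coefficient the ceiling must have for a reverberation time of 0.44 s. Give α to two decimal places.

Required total absorption A = 0.161·87/0.44 = 31.83 m².
Absorption from the other surfaces = 27·0.2 + 74·0.31 = 28.34 m², so the ceiling must supply 3.49 m² over 27 m².
α = 3.49/27 = 0.129.

0.13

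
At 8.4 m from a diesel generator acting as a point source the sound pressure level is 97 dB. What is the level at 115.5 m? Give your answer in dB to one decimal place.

74.2 dB

Spherical spreading from a point source gives a 20·log₁₀(r₂/r₁) drop.
L₂ = 97 − 20·log₁₀(115.5/8.4) = 97 − 22.766 = 74.23 dB.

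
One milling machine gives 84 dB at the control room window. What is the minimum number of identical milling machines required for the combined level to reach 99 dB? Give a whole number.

32

N identical sources give L₁ + 10·log₁₀ N, so require 10·log₁₀ N ≥ 99 − 84 = 15.0 dB.
N ≥ 10^(15.0/10) = 31.623, so N = 32.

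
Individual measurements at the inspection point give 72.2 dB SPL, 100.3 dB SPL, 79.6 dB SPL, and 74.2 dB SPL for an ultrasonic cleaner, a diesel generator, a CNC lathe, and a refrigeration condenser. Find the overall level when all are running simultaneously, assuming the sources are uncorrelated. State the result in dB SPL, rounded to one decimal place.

Incoherent sources combine by intensity addition: L_total = 10·log₁₀(Σ 10^(L_i/10)).
Σ 10^(L/10) = 10^(72.2/10) + 10^(100.3/10) + 10^(79.6/10) + 10^(74.2/10) = 1.085e+10.
L_total = 10·log₁₀(1.085e+10) = 100.35 dB SPL.

100.4 dB SPL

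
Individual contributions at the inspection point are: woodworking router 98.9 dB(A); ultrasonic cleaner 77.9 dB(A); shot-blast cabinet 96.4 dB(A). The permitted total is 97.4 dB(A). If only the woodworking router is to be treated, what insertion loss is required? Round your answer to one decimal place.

8.6 dB

The untreated sources together contribute 10^(77.9/10) + 10^(96.4/10) = 4.427e+09, i.e. 96.46 dB(A).
The limit corresponds to 10^(97.4/10) = 5.495e+09; subtracting the fixed part leaves 1.069e+09 for the woodworking router, i.e. 90.29 dB(A).
Required insertion loss = 98.9 − 90.29 = 8.61 dB.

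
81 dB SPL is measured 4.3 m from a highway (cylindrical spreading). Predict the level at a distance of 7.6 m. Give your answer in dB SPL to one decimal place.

Line-source attenuation: ΔL = 10·log₁₀(r₂/r₁) = 10·log₁₀(7.6/4.3) = 2.473 dB.
L₂ = 81 − 10·log₁₀(7.6/4.3) = 81 − 2.473 = 78.53 dB SPL.

78.5 dB SPL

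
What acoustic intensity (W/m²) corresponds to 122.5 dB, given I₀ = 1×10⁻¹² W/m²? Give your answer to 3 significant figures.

1.78 W/m²

I = I₀·10^(L/10) = 10⁻¹² × 10^(122.5/10) = 10^(0.250).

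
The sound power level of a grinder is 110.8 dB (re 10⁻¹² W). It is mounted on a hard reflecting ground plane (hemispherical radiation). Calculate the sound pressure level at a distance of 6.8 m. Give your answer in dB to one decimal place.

86.2 dB

Free-field hemispherical radiation: L_p = L_w − 10·log₁₀(2π·r²), r = 6.8 m.
2π·r² = 290.5 m², 10·log₁₀ of that is 24.632 dB.
L_p = 110.8 − 24.632 = 86.17 dB.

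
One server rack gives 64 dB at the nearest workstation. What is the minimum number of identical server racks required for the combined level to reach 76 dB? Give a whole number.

N identical sources give L₁ + 10·log₁₀ N, so require 10·log₁₀ N ≥ 76 − 64 = 12.0 dB.
N ≥ 10^(12.0/10) = 15.849, so N = 16.

16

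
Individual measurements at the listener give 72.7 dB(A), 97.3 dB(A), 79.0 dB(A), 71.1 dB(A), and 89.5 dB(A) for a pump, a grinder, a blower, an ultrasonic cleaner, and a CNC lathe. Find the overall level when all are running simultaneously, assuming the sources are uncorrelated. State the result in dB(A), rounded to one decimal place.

Incoherent sources combine by intensity addition: L_total = 10·log₁₀(Σ 10^(L_i/10)).
Σ 10^(L/10) = 10^(72.7/10) + 10^(97.3/10) + 10^(79.0/10) + 10^(71.1/10) + 10^(89.5/10) = 6.373e+09.
L_total = 10·log₁₀(6.373e+09) = 98.04 dB(A).

98.0 dB(A)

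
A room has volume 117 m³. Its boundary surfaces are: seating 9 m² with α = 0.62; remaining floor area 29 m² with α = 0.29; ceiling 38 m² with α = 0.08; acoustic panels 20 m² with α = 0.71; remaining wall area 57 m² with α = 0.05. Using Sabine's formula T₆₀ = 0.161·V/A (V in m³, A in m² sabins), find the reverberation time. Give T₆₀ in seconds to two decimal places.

A = Σ Sᵢαᵢ = 9·0.62 + 29·0.29 + 38·0.08 + 20·0.71 + 57·0.05 = 34.08 m².
T₆₀ = 0.161 × 117 / 34.08 = 0.553 s.

0.55 s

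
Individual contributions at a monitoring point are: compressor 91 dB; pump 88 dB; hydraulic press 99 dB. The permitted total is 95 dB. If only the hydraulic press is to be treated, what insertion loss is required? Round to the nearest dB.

8 dB

Fixed contribution from the other sources: Σ 10^(L/10) = 10^(91/10) + 10^(88/10) = 1.890e+09 (92.76 dB).
The limit corresponds to 10^(95/10) = 3.162e+09; subtracting the fixed part leaves 1.272e+09 for the hydraulic press, i.e. 91.05 dB.
Required insertion loss = 99 − 91.05 = 7.95 dB.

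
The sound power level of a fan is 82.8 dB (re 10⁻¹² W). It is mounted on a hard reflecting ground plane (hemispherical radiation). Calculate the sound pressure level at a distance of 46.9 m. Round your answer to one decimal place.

41.4 dB

Free-field hemispherical radiation: L_p = L_w − 10·log₁₀(2π·r²), r = 46.9 m.
2π·r² = 1.382e+04 m², 10·log₁₀ of that is 41.405 dB.
L_p = 82.8 − 41.405 = 41.39 dB.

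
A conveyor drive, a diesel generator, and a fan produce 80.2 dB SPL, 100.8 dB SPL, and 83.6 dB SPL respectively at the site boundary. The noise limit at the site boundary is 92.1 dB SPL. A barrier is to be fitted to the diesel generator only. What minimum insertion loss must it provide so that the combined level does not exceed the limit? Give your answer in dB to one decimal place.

9.7 dB

The untreated sources together contribute 10^(80.2/10) + 10^(83.6/10) = 3.338e+08, i.e. 85.23 dB SPL.
The limit corresponds to 10^(92.1/10) = 1.622e+09; subtracting the fixed part leaves 1.288e+09 for the diesel generator, i.e. 91.10 dB SPL.
Required insertion loss = 100.8 − 91.10 = 9.70 dB.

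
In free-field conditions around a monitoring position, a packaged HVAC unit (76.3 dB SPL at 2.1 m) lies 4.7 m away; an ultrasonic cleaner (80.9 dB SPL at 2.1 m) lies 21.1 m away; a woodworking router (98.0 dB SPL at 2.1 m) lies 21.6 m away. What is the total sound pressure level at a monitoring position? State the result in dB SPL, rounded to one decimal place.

First find each source's level at the receiver (point-source: −20·log₁₀(r/r_ref)), then combine on an intensity basis.
packaged HVAC unit: 76.3 − 20·log₁₀(4.7/2.1) = 76.3 − 7.00 = 69.30 dB SPL.
ultrasonic cleaner: 80.9 − 20·log₁₀(21.1/2.1) = 80.9 − 20.04 = 60.86 dB SPL.
woodworking router: 98.0 − 20·log₁₀(21.6/2.1) = 98.0 − 20.24 = 77.76 dB SPL.
Σ 10^(L/10) = 6.937e+07 → L_total = 10·log₁₀(6.937e+07) = 78.41 dB SPL.

78.4 dB SPL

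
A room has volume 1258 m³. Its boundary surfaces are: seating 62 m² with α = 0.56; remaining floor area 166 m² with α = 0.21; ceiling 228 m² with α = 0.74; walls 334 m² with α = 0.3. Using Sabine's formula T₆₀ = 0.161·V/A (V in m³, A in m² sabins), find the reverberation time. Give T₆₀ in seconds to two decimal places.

A = Σ Sᵢαᵢ = 62·0.56 + 166·0.21 + 228·0.74 + 334·0.3 = 338.50 m².
T₆₀ = 0.161 × 1258 / 338.50 = 0.598 s.

0.60 s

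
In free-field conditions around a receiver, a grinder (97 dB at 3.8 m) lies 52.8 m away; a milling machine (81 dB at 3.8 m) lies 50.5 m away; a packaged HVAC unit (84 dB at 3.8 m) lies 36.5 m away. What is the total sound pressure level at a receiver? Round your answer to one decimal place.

Apply inverse-square spreading to bring every level to the receiver, then sum 10^(L/10).
grinder: 97 − 20·log₁₀(52.8/3.8) = 97 − 22.86 = 74.14 dB.
milling machine: 81 − 20·log₁₀(50.5/3.8) = 81 − 22.47 = 58.53 dB.
packaged HVAC unit: 84 − 20·log₁₀(36.5/3.8) = 84 − 19.65 = 64.35 dB.
Σ 10^(L/10) = 2.940e+07 → L_total = 10·log₁₀(2.940e+07) = 74.68 dB.

74.7 dB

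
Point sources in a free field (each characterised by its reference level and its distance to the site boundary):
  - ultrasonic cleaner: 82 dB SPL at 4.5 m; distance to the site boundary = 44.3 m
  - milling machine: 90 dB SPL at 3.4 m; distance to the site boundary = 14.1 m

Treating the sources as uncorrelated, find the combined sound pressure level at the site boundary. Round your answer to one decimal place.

First find each source's level at the receiver (point-source: −20·log₁₀(r/r_ref)), then combine on an intensity basis.
ultrasonic cleaner: 82 − 20·log₁₀(44.3/4.5) = 82 − 19.86 = 62.14 dB SPL.
milling machine: 90 − 20·log₁₀(14.1/3.4) = 90 − 12.35 = 77.65 dB SPL.
Σ 10^(L/10) = 5.978e+07 → L_total = 10·log₁₀(5.978e+07) = 77.77 dB SPL.

77.8 dB SPL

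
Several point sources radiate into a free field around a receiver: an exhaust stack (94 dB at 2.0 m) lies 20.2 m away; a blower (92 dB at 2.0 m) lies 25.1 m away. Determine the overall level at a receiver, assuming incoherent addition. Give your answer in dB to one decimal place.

75.4 dB

First find each source's level at the receiver (point-source: −20·log₁₀(r/r_ref)), then combine on an intensity basis.
exhaust stack: 94 − 20·log₁₀(20.2/2.0) = 94 − 20.09 = 73.91 dB.
blower: 92 − 20·log₁₀(25.1/2.0) = 92 − 21.97 = 70.03 dB.
Σ 10^(L/10) = 3.469e+07 → L_total = 10·log₁₀(3.469e+07) = 75.40 dB.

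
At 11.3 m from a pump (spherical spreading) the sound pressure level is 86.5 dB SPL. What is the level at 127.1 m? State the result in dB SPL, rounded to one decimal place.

For a point source, L₂ = L₁ − 20·log₁₀(r₂/r₁).
L₂ = 86.5 − 20·log₁₀(127.1/11.3) = 86.5 − 21.021 = 65.48 dB SPL.

65.5 dB SPL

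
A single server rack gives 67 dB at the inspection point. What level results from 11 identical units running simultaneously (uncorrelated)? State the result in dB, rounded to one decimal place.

77.4 dB

L_total = L₁ + 10·log₁₀ N for N identical incoherent sources.
L_total = 67 + 10·log₁₀(11) = 67 + 10.414 = 77.41 dB.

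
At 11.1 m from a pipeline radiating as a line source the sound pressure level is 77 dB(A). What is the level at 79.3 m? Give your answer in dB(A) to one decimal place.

68.5 dB(A)

Line-source attenuation: ΔL = 10·log₁₀(r₂/r₁) = 10·log₁₀(79.3/11.1) = 8.540 dB.
L₂ = 77 − 10·log₁₀(79.3/11.1) = 77 − 8.540 = 68.46 dB(A).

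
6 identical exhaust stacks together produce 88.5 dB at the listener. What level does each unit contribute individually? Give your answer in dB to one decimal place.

80.7 dB

For N identical incoherent sources L_total = L₁ + 10·log₁₀ N, so L₁ = 88.5 − 10·log₁₀(6) = 88.5 − 7.782.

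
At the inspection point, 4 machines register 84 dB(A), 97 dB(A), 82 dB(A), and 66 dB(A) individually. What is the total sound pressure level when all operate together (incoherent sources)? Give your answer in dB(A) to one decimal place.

For uncorrelated sources the intensities add, so convert each level to linear form, sum, and take 10·log₁₀ of the total.
Σ 10^(L/10) = 10^(84/10) + 10^(97/10) + 10^(82/10) + 10^(66/10) = 5.426e+09.
L_total = 10·log₁₀(5.426e+09) = 97.34 dB(A).

97.3 dB(A)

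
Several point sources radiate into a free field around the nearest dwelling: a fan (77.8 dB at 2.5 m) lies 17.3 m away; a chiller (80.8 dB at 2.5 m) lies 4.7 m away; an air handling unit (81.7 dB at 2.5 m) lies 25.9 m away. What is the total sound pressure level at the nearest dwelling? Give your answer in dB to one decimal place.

First find each source's level at the receiver (point-source: −20·log₁₀(r/r_ref)), then combine on an intensity basis.
fan: 77.8 − 20·log₁₀(17.3/2.5) = 77.8 − 16.80 = 61.00 dB.
chiller: 80.8 − 20·log₁₀(4.7/2.5) = 80.8 − 5.48 = 75.32 dB.
air handling unit: 81.7 − 20·log₁₀(25.9/2.5) = 81.7 − 20.31 = 61.39 dB.
Σ 10^(L/10) = 3.665e+07 → L_total = 10·log₁₀(3.665e+07) = 75.64 dB.

75.6 dB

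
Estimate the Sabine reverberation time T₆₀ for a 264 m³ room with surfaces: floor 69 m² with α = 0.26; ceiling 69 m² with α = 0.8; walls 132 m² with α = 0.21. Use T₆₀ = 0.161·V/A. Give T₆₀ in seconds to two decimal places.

Total absorption A = 69·0.26 + 69·0.8 + 132·0.21 = 100.86 m² sabins.
T₆₀ = 0.161·V/A = 0.161·264/100.86 = 0.421 s.

0.42 s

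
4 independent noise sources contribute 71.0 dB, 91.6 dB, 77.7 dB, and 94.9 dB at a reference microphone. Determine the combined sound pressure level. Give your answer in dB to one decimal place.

Incoherent sources combine by intensity addition: L_total = 10·log₁₀(Σ 10^(L_i/10)).
Σ 10^(L/10) = 10^(71.0/10) + 10^(91.6/10) + 10^(77.7/10) + 10^(94.9/10) = 4.607e+09.
L_total = 10·log₁₀(4.607e+09) = 96.63 dB.

96.6 dB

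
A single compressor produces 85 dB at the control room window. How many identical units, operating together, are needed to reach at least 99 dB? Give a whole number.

26

The shortfall is 99 − 85 = 14.0 dB, and N units add 10·log₁₀ N, so need 10·log₁₀ N ≥ 14.0.
N ≥ 10^(14.0/10) = 25.119, so N = 26.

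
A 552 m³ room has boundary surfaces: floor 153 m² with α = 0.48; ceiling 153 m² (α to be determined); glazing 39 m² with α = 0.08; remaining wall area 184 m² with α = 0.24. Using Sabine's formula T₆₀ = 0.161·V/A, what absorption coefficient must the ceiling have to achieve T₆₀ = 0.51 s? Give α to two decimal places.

From T₆₀ = 0.161·V/A, the target T₆₀ = 0.51 s needs A = 0.161·552/0.51 = 174.26 m².
Absorption from the other surfaces = 153·0.48 + 39·0.08 + 184·0.24 = 120.72 m², so the ceiling must supply 53.54 m² over 153 m².
α = 53.54/153 = 0.350.

0.35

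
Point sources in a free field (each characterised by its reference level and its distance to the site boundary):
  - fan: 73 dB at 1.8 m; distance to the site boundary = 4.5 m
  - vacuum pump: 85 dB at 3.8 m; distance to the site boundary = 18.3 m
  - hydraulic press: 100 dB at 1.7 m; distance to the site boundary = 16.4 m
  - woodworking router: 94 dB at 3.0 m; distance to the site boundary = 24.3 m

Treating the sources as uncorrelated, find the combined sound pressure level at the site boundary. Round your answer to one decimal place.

Propagate each source to the receiver with L = L_ref − 20·log₁₀(r/r_ref), then add intensities.
fan: 73 − 20·log₁₀(4.5/1.8) = 73 − 7.96 = 65.04 dB.
vacuum pump: 85 − 20·log₁₀(18.3/3.8) = 85 − 13.65 = 71.35 dB.
hydraulic press: 100 − 20·log₁₀(16.4/1.7) = 100 − 19.69 = 80.31 dB.
woodworking router: 94 − 20·log₁₀(24.3/3.0) = 94 − 18.17 = 75.83 dB.
Σ 10^(L/10) = 1.626e+08 → L_total = 10·log₁₀(1.626e+08) = 82.11 dB.

82.1 dB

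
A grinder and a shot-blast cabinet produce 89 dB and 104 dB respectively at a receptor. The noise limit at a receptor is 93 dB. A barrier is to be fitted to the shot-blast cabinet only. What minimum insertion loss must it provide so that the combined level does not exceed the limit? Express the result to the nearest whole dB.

Everything except the shot-blast cabinet sums to 10^(89/10) = 7.943e+08 in linear terms, 89.00 dB.
To meet 93 dB overall, the treated shot-blast cabinet may contribute at most 10^(93/10) − 7.943e+08 = 1.201e+09, i.e. 90.80 dB.
Required insertion loss = 104 − 90.80 = 13.20 dB.

13 dB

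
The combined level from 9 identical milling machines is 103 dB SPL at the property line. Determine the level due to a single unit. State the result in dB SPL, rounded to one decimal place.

For N identical incoherent sources L_total = L₁ + 10·log₁₀ N, so L₁ = 103 − 10·log₁₀(9) = 103 − 9.542.

93.5 dB SPL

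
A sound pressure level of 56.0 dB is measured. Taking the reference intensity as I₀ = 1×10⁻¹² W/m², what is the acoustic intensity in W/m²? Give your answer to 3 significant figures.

3.98e-07 W/m²

I = I₀·10^(L/10) = 10⁻¹² × 10^(56.0/10) = 10^(-6.400).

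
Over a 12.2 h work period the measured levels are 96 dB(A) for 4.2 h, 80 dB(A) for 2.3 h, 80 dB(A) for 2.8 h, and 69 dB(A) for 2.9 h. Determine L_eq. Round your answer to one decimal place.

The energy average is taken in the linear domain: L_eq = 10·log₁₀[(Σ tᵢ·10^(Lᵢ/10))/T], T = 12.2 h.
Σ tᵢ·10^(Lᵢ/10) = 4.2·10^(96/10) + 2.3·10^(80/10) + 2.8·10^(80/10) + 2.9·10^(69/10) = 1.725e+10.
L_eq = 10·log₁₀(1.725e+10/12.2) = 91.51 dB(A).

91.5 dB(A)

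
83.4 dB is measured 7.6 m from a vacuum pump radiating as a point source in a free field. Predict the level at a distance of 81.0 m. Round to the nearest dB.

Point-source attenuation: ΔL = 20·log₁₀(r₂/r₁) = 20·log₁₀(81.0/7.6) = 20.553 dB.
L₂ = 83.4 − 20·log₁₀(81.0/7.6) = 83.4 − 20.553 = 62.85 dB.

63 dB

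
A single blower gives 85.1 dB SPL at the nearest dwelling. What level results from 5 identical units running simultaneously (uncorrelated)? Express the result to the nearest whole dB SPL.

N identical incoherent sources raise the level by 10·log₁₀ N.
L_total = 85.1 + 10·log₁₀(5) = 85.1 + 6.990 = 92.09 dB SPL.

92 dB SPL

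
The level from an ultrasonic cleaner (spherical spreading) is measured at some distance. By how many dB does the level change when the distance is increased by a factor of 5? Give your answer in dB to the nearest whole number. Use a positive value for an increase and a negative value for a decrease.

-14 dB

With spherical spreading the level changes by −20·log₁₀(r₂/r₁).
ΔL = −20·log₁₀(5) = -13.98 dB.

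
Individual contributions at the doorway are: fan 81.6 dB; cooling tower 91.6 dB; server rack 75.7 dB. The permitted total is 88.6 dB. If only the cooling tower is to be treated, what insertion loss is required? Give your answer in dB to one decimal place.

The untreated sources together contribute 10^(81.6/10) + 10^(75.7/10) = 1.817e+08, i.e. 82.59 dB.
The limit corresponds to 10^(88.6/10) = 7.244e+08; subtracting the fixed part leaves 5.427e+08 for the cooling tower, i.e. 87.35 dB.
Required insertion loss = 91.6 − 87.35 = 4.25 dB.

4.3 dB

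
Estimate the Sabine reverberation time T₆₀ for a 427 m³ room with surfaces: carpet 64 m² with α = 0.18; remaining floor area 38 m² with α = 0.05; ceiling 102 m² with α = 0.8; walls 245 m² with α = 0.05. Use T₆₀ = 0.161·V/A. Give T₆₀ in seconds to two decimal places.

0.64 s

Total absorption A = 64·0.18 + 38·0.05 + 102·0.8 + 245·0.05 = 107.27 m² sabins.
T₆₀ = 0.161 × 427 / 107.27 = 0.641 s.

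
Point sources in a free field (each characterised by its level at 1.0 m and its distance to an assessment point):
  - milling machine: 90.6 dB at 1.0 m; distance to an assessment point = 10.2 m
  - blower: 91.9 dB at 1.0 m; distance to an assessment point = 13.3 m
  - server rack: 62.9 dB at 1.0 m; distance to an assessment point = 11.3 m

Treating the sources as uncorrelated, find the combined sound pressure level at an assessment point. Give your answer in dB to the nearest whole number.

First find each source's level at the receiver (point-source: −20·log₁₀(r/r_ref)), then combine on an intensity basis.
milling machine: 90.6 − 20·log₁₀(10.2/1.0) = 90.6 − 20.17 = 70.43 dB.
blower: 91.9 − 20·log₁₀(13.3/1.0) = 91.9 − 22.48 = 69.42 dB.
server rack: 62.9 − 20·log₁₀(11.3/1.0) = 62.9 − 21.06 = 41.84 dB.
Σ 10^(L/10) = 1.981e+07 → L_total = 10·log₁₀(1.981e+07) = 72.97 dB.

73 dB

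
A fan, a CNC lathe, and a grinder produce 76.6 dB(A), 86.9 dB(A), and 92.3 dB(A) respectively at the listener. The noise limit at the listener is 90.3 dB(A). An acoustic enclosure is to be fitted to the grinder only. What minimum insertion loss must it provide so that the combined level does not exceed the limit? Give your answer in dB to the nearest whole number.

The untreated sources together contribute 10^(76.6/10) + 10^(86.9/10) = 5.355e+08, i.e. 87.29 dB(A).
To meet 90.3 dB(A) overall, the treated grinder may contribute at most 10^(90.3/10) − 5.355e+08 = 5.360e+08, i.e. 87.29 dB(A).
So the grinder must be reduced from 92.3 to 87.29 dB(A): IL = 5.01 dB.

5 dB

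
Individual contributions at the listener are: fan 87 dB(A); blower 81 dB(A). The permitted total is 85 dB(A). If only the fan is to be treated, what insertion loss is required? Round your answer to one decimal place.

The untreated sources together contribute 10^(81/10) = 1.259e+08, i.e. 81.00 dB(A).
To meet 85 dB(A) overall, the treated fan may contribute at most 10^(85/10) − 1.259e+08 = 1.903e+08, i.e. 82.80 dB(A).
Required insertion loss = 87 − 82.80 = 4.20 dB.

4.2 dB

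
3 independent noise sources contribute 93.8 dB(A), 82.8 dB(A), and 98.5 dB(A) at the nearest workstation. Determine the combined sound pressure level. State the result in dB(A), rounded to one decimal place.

Incoherent sources combine by intensity addition: L_total = 10·log₁₀(Σ 10^(L_i/10)).
Σ 10^(L/10) = 10^(93.8/10) + 10^(82.8/10) + 10^(98.5/10) = 9.669e+09.
L_total = 10·log₁₀(9.669e+09) = 99.85 dB(A).

99.9 dB(A)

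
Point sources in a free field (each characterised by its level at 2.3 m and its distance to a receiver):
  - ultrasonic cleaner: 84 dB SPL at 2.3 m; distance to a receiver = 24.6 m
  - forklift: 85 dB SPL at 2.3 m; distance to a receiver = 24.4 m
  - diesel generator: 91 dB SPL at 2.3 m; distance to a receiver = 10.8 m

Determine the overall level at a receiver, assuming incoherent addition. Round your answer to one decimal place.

77.9 dB SPL

Apply inverse-square spreading to bring every level to the receiver, then sum 10^(L/10).
ultrasonic cleaner: 84 − 20·log₁₀(24.6/2.3) = 84 − 20.58 = 63.42 dB SPL.
forklift: 85 − 20·log₁₀(24.4/2.3) = 85 − 20.51 = 64.49 dB SPL.
diesel generator: 91 − 20·log₁₀(10.8/2.3) = 91 − 13.43 = 77.57 dB SPL.
Σ 10^(L/10) = 6.210e+07 → L_total = 10·log₁₀(6.210e+07) = 77.93 dB SPL.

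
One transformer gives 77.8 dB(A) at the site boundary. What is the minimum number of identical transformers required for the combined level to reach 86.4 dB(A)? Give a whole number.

Need L₁ + 10·log₁₀ N ≥ 86.4, i.e. log₁₀ N ≥ 0.86.
N ≥ 10^(8.6/10) = 7.244, so N = 8.

8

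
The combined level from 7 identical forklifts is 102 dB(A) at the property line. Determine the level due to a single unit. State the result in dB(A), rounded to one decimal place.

7 equal contributions raise the level by 10·log₁₀ 7 = 8.451 dB, so each unit alone gives 102 − 8.451.

93.5 dB(A)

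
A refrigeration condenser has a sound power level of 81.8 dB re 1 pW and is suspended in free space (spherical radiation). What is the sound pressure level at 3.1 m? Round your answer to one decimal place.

61.0 dB

The power spreads over a sphere of area 4π·r², so L_p = L_w − 10·log₁₀(4π·r²).
4π·r² = 120.8 m², 10·log₁₀ of that is 20.819 dB.
L_p = 81.8 − 20.819 = 60.98 dB.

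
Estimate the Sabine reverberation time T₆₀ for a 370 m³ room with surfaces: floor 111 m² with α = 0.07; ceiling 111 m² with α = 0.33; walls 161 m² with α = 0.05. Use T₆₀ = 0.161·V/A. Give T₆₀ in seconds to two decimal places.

A = Σ Sᵢαᵢ = 111·0.07 + 111·0.33 + 161·0.05 = 52.45 m².
T₆₀ = 0.161·V/A = 0.161·370/52.45 = 1.136 s.

1.14 s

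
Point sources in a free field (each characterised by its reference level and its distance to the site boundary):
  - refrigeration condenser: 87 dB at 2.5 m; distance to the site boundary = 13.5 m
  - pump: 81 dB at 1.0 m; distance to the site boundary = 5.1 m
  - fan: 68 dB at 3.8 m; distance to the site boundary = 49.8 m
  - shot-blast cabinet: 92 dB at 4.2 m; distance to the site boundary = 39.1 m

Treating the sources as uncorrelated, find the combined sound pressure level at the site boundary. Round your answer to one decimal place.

Apply inverse-square spreading to bring every level to the receiver, then sum 10^(L/10).
refrigeration condenser: 87 − 20·log₁₀(13.5/2.5) = 87 − 14.65 = 72.35 dB.
pump: 81 − 20·log₁₀(5.1/1.0) = 81 − 14.15 = 66.85 dB.
fan: 68 − 20·log₁₀(49.8/3.8) = 68 − 22.35 = 45.65 dB.
shot-blast cabinet: 92 − 20·log₁₀(39.1/4.2) = 92 − 19.38 = 72.62 dB.
Σ 10^(L/10) = 4.035e+07 → L_total = 10·log₁₀(4.035e+07) = 76.06 dB.

76.1 dB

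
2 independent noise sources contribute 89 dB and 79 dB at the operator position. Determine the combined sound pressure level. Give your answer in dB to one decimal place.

89.4 dB

For uncorrelated sources the intensities add, so convert each level to linear form, sum, and take 10·log₁₀ of the total.
Σ 10^(L/10) = 10^(89/10) + 10^(79/10) = 8.738e+08.
L_total = 10·log₁₀(8.738e+08) = 89.41 dB.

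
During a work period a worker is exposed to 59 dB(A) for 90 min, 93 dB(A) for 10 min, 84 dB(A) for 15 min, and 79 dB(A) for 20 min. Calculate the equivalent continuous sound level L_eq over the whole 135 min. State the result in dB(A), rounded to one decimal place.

L_eq = 10·log₁₀[(1/T)·Σ tᵢ·10^(Lᵢ/10)] with T = 135 min.
Σ tᵢ·10^(Lᵢ/10) = 90·10^(59/10) + 10·10^(93/10) + 15·10^(84/10) + 20·10^(79/10) = 2.538e+10.
L_eq = 10·log₁₀(2.538e+10/135) = 82.74 dB(A).

82.7 dB(A)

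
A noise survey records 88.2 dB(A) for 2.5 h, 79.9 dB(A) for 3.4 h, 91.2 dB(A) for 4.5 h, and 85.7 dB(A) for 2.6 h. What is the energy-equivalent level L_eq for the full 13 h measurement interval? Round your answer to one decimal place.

88.3 dB(A)

The energy average is taken in the linear domain: L_eq = 10·log₁₀[(Σ tᵢ·10^(Lᵢ/10))/T], T = 13 h.
Σ tᵢ·10^(Lᵢ/10) = 2.5·10^(88.2/10) + 3.4·10^(79.9/10) + 4.5·10^(91.2/10) + 2.6·10^(85.7/10) = 8.882e+09.
L_eq = 10·log₁₀(8.882e+09/13) = 88.35 dB(A).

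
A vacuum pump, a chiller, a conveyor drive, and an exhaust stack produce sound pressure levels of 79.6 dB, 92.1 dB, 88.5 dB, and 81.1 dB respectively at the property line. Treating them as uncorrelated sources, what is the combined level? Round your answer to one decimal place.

94.1 dB

Incoherent sources combine by intensity addition: L_total = 10·log₁₀(Σ 10^(L_i/10)).
Σ 10^(L/10) = 10^(79.6/10) + 10^(92.1/10) + 10^(88.5/10) + 10^(81.1/10) = 2.550e+09.
L_total = 10·log₁₀(2.550e+09) = 94.07 dB.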